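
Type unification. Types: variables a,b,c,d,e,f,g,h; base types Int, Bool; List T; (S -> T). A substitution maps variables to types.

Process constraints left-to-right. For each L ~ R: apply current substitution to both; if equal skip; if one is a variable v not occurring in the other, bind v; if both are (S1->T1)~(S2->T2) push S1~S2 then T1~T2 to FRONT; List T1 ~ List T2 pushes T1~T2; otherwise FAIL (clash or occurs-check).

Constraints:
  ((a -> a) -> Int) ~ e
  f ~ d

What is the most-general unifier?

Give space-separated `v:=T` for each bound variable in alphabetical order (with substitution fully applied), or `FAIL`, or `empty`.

Answer: e:=((a -> a) -> Int) f:=d

Derivation:
step 1: unify ((a -> a) -> Int) ~ e  [subst: {-} | 1 pending]
  bind e := ((a -> a) -> Int)
step 2: unify f ~ d  [subst: {e:=((a -> a) -> Int)} | 0 pending]
  bind f := d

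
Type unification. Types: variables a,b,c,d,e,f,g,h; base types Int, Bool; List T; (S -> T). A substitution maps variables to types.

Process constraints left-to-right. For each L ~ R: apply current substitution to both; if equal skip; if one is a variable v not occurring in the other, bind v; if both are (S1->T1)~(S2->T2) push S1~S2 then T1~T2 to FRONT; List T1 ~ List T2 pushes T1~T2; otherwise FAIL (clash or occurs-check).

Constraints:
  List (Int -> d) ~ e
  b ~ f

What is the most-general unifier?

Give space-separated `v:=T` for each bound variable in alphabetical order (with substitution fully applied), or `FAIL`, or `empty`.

step 1: unify List (Int -> d) ~ e  [subst: {-} | 1 pending]
  bind e := List (Int -> d)
step 2: unify b ~ f  [subst: {e:=List (Int -> d)} | 0 pending]
  bind b := f

Answer: b:=f e:=List (Int -> d)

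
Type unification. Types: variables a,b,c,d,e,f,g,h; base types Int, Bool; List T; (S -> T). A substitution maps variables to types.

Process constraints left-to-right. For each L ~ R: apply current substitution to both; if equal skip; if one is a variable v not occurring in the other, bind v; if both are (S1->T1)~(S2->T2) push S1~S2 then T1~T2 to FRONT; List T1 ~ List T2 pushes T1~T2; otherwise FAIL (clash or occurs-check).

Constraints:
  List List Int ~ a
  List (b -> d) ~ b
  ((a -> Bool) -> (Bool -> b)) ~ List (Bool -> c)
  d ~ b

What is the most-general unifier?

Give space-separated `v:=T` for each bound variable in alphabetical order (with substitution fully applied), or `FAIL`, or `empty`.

step 1: unify List List Int ~ a  [subst: {-} | 3 pending]
  bind a := List List Int
step 2: unify List (b -> d) ~ b  [subst: {a:=List List Int} | 2 pending]
  occurs-check fail

Answer: FAIL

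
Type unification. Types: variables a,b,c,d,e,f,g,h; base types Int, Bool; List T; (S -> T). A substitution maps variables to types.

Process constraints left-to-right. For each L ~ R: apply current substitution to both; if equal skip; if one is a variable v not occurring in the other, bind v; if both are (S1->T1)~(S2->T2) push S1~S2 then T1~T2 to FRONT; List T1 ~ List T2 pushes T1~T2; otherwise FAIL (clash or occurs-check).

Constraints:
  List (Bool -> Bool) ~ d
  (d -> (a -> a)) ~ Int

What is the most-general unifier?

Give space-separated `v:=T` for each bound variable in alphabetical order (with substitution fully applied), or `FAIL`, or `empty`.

Answer: FAIL

Derivation:
step 1: unify List (Bool -> Bool) ~ d  [subst: {-} | 1 pending]
  bind d := List (Bool -> Bool)
step 2: unify (List (Bool -> Bool) -> (a -> a)) ~ Int  [subst: {d:=List (Bool -> Bool)} | 0 pending]
  clash: (List (Bool -> Bool) -> (a -> a)) vs Int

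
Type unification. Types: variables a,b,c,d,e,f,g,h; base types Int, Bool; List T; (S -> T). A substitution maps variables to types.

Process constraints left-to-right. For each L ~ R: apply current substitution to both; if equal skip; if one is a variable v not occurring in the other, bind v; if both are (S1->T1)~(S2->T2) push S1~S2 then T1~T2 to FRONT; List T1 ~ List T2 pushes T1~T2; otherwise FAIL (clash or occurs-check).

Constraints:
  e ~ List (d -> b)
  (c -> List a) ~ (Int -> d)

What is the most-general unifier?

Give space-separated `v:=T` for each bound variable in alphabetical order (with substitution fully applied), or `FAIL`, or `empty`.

Answer: c:=Int d:=List a e:=List (List a -> b)

Derivation:
step 1: unify e ~ List (d -> b)  [subst: {-} | 1 pending]
  bind e := List (d -> b)
step 2: unify (c -> List a) ~ (Int -> d)  [subst: {e:=List (d -> b)} | 0 pending]
  -> decompose arrow: push c~Int, List a~d
step 3: unify c ~ Int  [subst: {e:=List (d -> b)} | 1 pending]
  bind c := Int
step 4: unify List a ~ d  [subst: {e:=List (d -> b), c:=Int} | 0 pending]
  bind d := List a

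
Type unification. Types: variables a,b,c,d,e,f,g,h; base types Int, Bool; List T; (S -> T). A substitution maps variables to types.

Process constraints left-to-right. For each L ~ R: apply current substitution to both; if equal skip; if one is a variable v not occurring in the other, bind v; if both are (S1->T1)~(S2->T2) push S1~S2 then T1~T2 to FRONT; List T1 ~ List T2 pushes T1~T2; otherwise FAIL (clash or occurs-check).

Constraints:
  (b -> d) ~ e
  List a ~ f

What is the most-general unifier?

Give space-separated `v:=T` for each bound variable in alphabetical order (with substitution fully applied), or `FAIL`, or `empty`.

step 1: unify (b -> d) ~ e  [subst: {-} | 1 pending]
  bind e := (b -> d)
step 2: unify List a ~ f  [subst: {e:=(b -> d)} | 0 pending]
  bind f := List a

Answer: e:=(b -> d) f:=List a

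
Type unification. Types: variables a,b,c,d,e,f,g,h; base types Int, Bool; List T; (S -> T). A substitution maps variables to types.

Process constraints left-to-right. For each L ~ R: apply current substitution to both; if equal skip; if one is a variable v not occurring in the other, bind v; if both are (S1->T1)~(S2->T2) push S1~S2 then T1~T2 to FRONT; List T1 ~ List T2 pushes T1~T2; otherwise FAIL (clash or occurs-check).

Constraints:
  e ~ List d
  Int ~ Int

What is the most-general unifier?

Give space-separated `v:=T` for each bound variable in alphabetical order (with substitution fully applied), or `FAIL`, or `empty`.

Answer: e:=List d

Derivation:
step 1: unify e ~ List d  [subst: {-} | 1 pending]
  bind e := List d
step 2: unify Int ~ Int  [subst: {e:=List d} | 0 pending]
  -> identical, skip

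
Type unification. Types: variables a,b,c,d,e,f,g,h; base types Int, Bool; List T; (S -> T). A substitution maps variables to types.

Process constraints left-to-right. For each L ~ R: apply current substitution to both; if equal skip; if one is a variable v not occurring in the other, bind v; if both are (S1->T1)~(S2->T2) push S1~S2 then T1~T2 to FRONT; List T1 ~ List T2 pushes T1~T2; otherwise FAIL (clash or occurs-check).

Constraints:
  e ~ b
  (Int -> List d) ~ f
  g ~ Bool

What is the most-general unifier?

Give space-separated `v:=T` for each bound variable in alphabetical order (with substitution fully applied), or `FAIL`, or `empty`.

Answer: e:=b f:=(Int -> List d) g:=Bool

Derivation:
step 1: unify e ~ b  [subst: {-} | 2 pending]
  bind e := b
step 2: unify (Int -> List d) ~ f  [subst: {e:=b} | 1 pending]
  bind f := (Int -> List d)
step 3: unify g ~ Bool  [subst: {e:=b, f:=(Int -> List d)} | 0 pending]
  bind g := Bool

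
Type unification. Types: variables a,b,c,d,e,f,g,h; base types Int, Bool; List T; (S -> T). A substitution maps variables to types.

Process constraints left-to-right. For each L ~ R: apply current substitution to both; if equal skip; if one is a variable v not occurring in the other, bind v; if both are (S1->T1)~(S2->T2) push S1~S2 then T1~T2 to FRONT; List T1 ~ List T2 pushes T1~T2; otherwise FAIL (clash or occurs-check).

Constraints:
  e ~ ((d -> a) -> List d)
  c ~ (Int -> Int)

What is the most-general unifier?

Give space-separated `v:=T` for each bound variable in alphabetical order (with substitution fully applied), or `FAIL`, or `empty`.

Answer: c:=(Int -> Int) e:=((d -> a) -> List d)

Derivation:
step 1: unify e ~ ((d -> a) -> List d)  [subst: {-} | 1 pending]
  bind e := ((d -> a) -> List d)
step 2: unify c ~ (Int -> Int)  [subst: {e:=((d -> a) -> List d)} | 0 pending]
  bind c := (Int -> Int)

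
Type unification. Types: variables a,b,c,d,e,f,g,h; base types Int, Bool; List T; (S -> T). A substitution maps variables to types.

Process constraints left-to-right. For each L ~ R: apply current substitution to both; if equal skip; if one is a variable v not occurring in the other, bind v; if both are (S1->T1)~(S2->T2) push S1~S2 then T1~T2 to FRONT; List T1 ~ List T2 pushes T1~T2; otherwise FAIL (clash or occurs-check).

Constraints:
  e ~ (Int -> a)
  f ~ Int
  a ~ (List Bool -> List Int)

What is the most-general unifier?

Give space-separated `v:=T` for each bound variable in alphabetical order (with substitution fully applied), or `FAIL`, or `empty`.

step 1: unify e ~ (Int -> a)  [subst: {-} | 2 pending]
  bind e := (Int -> a)
step 2: unify f ~ Int  [subst: {e:=(Int -> a)} | 1 pending]
  bind f := Int
step 3: unify a ~ (List Bool -> List Int)  [subst: {e:=(Int -> a), f:=Int} | 0 pending]
  bind a := (List Bool -> List Int)

Answer: a:=(List Bool -> List Int) e:=(Int -> (List Bool -> List Int)) f:=Int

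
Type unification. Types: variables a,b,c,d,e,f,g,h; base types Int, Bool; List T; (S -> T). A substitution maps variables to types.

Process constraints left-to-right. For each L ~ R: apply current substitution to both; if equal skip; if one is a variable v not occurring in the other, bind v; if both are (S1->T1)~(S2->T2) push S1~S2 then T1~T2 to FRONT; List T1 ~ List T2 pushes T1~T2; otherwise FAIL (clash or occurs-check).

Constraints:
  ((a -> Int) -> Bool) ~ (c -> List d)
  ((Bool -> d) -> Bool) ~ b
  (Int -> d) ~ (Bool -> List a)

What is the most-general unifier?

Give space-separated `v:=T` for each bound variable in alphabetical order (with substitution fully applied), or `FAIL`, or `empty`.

step 1: unify ((a -> Int) -> Bool) ~ (c -> List d)  [subst: {-} | 2 pending]
  -> decompose arrow: push (a -> Int)~c, Bool~List d
step 2: unify (a -> Int) ~ c  [subst: {-} | 3 pending]
  bind c := (a -> Int)
step 3: unify Bool ~ List d  [subst: {c:=(a -> Int)} | 2 pending]
  clash: Bool vs List d

Answer: FAIL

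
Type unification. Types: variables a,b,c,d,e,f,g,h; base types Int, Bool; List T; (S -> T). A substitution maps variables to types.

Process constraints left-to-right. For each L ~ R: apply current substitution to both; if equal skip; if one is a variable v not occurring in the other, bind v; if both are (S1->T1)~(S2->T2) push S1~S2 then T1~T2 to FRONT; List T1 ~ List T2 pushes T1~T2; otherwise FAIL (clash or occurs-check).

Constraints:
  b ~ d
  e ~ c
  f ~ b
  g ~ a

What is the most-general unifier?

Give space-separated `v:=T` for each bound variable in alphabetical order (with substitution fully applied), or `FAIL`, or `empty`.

Answer: b:=d e:=c f:=d g:=a

Derivation:
step 1: unify b ~ d  [subst: {-} | 3 pending]
  bind b := d
step 2: unify e ~ c  [subst: {b:=d} | 2 pending]
  bind e := c
step 3: unify f ~ d  [subst: {b:=d, e:=c} | 1 pending]
  bind f := d
step 4: unify g ~ a  [subst: {b:=d, e:=c, f:=d} | 0 pending]
  bind g := a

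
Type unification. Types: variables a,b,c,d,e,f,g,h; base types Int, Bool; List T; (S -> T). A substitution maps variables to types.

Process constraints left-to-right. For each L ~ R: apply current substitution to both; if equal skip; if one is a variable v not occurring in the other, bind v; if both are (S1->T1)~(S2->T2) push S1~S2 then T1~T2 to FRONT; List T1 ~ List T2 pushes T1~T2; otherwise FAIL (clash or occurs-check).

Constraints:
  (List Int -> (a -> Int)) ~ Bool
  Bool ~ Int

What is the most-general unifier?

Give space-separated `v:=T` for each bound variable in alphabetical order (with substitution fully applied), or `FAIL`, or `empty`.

step 1: unify (List Int -> (a -> Int)) ~ Bool  [subst: {-} | 1 pending]
  clash: (List Int -> (a -> Int)) vs Bool

Answer: FAIL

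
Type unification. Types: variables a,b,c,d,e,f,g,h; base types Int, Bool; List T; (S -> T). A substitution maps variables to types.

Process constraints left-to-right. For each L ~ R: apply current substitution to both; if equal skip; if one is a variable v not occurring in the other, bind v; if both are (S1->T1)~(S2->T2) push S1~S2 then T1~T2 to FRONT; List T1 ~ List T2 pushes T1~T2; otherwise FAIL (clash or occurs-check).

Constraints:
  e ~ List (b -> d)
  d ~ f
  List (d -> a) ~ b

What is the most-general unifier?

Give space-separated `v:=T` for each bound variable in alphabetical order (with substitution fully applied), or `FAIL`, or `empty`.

step 1: unify e ~ List (b -> d)  [subst: {-} | 2 pending]
  bind e := List (b -> d)
step 2: unify d ~ f  [subst: {e:=List (b -> d)} | 1 pending]
  bind d := f
step 3: unify List (f -> a) ~ b  [subst: {e:=List (b -> d), d:=f} | 0 pending]
  bind b := List (f -> a)

Answer: b:=List (f -> a) d:=f e:=List (List (f -> a) -> f)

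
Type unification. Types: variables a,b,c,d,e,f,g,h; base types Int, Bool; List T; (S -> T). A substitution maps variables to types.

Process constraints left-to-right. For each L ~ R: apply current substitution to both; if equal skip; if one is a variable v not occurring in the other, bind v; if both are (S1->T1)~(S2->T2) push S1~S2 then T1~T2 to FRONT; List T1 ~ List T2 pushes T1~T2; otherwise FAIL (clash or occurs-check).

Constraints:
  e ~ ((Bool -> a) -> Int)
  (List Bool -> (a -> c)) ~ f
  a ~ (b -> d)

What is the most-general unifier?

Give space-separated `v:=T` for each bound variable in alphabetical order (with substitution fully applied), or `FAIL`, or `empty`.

Answer: a:=(b -> d) e:=((Bool -> (b -> d)) -> Int) f:=(List Bool -> ((b -> d) -> c))

Derivation:
step 1: unify e ~ ((Bool -> a) -> Int)  [subst: {-} | 2 pending]
  bind e := ((Bool -> a) -> Int)
step 2: unify (List Bool -> (a -> c)) ~ f  [subst: {e:=((Bool -> a) -> Int)} | 1 pending]
  bind f := (List Bool -> (a -> c))
step 3: unify a ~ (b -> d)  [subst: {e:=((Bool -> a) -> Int), f:=(List Bool -> (a -> c))} | 0 pending]
  bind a := (b -> d)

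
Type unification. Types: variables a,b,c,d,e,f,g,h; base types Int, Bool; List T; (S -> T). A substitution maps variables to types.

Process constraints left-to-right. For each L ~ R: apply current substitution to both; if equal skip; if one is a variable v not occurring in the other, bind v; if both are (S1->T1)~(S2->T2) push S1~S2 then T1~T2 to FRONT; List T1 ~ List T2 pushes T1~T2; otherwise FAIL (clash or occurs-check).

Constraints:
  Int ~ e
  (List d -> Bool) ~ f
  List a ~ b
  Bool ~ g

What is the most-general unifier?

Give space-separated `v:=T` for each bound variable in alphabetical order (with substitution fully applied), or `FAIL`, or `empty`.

step 1: unify Int ~ e  [subst: {-} | 3 pending]
  bind e := Int
step 2: unify (List d -> Bool) ~ f  [subst: {e:=Int} | 2 pending]
  bind f := (List d -> Bool)
step 3: unify List a ~ b  [subst: {e:=Int, f:=(List d -> Bool)} | 1 pending]
  bind b := List a
step 4: unify Bool ~ g  [subst: {e:=Int, f:=(List d -> Bool), b:=List a} | 0 pending]
  bind g := Bool

Answer: b:=List a e:=Int f:=(List d -> Bool) g:=Bool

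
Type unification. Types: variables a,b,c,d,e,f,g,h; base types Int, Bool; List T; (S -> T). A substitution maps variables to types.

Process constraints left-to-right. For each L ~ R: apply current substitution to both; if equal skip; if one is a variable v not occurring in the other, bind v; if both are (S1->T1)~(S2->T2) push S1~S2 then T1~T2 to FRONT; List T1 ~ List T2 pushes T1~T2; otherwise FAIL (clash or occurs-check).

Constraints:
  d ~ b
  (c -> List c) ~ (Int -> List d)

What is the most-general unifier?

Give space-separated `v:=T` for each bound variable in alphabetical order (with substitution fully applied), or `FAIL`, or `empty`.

step 1: unify d ~ b  [subst: {-} | 1 pending]
  bind d := b
step 2: unify (c -> List c) ~ (Int -> List b)  [subst: {d:=b} | 0 pending]
  -> decompose arrow: push c~Int, List c~List b
step 3: unify c ~ Int  [subst: {d:=b} | 1 pending]
  bind c := Int
step 4: unify List Int ~ List b  [subst: {d:=b, c:=Int} | 0 pending]
  -> decompose List: push Int~b
step 5: unify Int ~ b  [subst: {d:=b, c:=Int} | 0 pending]
  bind b := Int

Answer: b:=Int c:=Int d:=Int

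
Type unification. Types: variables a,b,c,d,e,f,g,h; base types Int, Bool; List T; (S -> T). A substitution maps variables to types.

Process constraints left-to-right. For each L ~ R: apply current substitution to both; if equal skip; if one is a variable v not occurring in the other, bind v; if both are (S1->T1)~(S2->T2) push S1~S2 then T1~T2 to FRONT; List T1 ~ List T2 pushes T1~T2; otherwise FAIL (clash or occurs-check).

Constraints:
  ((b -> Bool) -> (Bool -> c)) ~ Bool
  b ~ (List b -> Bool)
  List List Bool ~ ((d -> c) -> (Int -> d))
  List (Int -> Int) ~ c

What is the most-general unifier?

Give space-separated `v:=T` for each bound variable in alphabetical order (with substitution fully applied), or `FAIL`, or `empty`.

step 1: unify ((b -> Bool) -> (Bool -> c)) ~ Bool  [subst: {-} | 3 pending]
  clash: ((b -> Bool) -> (Bool -> c)) vs Bool

Answer: FAIL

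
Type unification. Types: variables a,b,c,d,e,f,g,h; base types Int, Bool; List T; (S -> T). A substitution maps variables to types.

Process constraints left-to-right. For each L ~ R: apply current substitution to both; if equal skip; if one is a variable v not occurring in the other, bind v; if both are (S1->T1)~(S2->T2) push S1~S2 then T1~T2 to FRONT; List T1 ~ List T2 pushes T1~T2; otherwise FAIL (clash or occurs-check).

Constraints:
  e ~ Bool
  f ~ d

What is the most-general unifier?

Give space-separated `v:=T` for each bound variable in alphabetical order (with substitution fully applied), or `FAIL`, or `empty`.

step 1: unify e ~ Bool  [subst: {-} | 1 pending]
  bind e := Bool
step 2: unify f ~ d  [subst: {e:=Bool} | 0 pending]
  bind f := d

Answer: e:=Bool f:=d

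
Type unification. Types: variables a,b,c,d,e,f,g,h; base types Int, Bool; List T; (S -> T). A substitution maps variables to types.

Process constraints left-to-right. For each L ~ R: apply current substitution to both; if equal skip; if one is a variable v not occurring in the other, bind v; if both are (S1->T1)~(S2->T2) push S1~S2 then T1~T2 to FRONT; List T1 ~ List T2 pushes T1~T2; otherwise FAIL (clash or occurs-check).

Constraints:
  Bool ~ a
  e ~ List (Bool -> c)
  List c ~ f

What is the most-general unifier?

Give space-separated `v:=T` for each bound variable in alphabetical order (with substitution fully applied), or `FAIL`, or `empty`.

step 1: unify Bool ~ a  [subst: {-} | 2 pending]
  bind a := Bool
step 2: unify e ~ List (Bool -> c)  [subst: {a:=Bool} | 1 pending]
  bind e := List (Bool -> c)
step 3: unify List c ~ f  [subst: {a:=Bool, e:=List (Bool -> c)} | 0 pending]
  bind f := List c

Answer: a:=Bool e:=List (Bool -> c) f:=List c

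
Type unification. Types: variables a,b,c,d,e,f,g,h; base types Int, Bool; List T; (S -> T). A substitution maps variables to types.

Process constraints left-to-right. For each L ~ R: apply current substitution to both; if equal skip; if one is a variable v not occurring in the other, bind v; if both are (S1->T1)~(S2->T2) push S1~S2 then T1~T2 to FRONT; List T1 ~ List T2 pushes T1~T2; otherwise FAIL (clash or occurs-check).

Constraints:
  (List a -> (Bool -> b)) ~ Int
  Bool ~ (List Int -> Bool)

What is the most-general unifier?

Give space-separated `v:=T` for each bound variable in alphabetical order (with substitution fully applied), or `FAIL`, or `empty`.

step 1: unify (List a -> (Bool -> b)) ~ Int  [subst: {-} | 1 pending]
  clash: (List a -> (Bool -> b)) vs Int

Answer: FAIL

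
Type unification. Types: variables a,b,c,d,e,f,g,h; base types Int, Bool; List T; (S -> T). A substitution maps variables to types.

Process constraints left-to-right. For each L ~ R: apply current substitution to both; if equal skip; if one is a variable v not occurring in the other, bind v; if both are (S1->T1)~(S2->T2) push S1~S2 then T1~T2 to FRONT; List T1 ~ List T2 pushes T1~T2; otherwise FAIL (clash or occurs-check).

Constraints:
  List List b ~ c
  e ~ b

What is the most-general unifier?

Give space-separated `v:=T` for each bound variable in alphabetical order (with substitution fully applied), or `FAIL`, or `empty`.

step 1: unify List List b ~ c  [subst: {-} | 1 pending]
  bind c := List List b
step 2: unify e ~ b  [subst: {c:=List List b} | 0 pending]
  bind e := b

Answer: c:=List List b e:=b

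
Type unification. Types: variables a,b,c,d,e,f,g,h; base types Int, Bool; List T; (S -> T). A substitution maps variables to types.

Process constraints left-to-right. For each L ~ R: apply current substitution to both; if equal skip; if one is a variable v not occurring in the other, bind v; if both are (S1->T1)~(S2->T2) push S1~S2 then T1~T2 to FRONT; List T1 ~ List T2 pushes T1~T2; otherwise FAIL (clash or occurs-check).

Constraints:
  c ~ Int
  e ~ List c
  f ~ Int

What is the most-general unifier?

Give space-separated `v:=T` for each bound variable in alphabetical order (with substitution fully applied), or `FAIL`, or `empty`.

step 1: unify c ~ Int  [subst: {-} | 2 pending]
  bind c := Int
step 2: unify e ~ List Int  [subst: {c:=Int} | 1 pending]
  bind e := List Int
step 3: unify f ~ Int  [subst: {c:=Int, e:=List Int} | 0 pending]
  bind f := Int

Answer: c:=Int e:=List Int f:=Int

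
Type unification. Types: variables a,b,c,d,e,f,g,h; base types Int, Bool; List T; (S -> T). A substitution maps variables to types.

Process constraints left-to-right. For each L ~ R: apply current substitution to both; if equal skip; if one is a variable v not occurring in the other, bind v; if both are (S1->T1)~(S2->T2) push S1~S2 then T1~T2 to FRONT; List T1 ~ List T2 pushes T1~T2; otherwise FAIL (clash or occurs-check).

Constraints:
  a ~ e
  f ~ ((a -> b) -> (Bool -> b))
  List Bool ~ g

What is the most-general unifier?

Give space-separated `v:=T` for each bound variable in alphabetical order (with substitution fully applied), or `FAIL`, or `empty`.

Answer: a:=e f:=((e -> b) -> (Bool -> b)) g:=List Bool

Derivation:
step 1: unify a ~ e  [subst: {-} | 2 pending]
  bind a := e
step 2: unify f ~ ((e -> b) -> (Bool -> b))  [subst: {a:=e} | 1 pending]
  bind f := ((e -> b) -> (Bool -> b))
step 3: unify List Bool ~ g  [subst: {a:=e, f:=((e -> b) -> (Bool -> b))} | 0 pending]
  bind g := List Bool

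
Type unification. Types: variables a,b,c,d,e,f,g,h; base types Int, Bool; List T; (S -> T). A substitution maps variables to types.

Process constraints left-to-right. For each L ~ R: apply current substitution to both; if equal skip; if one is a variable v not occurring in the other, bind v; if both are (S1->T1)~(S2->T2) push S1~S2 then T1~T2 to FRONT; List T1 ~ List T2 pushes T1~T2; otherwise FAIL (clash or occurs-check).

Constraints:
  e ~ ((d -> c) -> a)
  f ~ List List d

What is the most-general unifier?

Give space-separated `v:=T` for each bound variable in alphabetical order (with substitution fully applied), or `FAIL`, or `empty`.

step 1: unify e ~ ((d -> c) -> a)  [subst: {-} | 1 pending]
  bind e := ((d -> c) -> a)
step 2: unify f ~ List List d  [subst: {e:=((d -> c) -> a)} | 0 pending]
  bind f := List List d

Answer: e:=((d -> c) -> a) f:=List List d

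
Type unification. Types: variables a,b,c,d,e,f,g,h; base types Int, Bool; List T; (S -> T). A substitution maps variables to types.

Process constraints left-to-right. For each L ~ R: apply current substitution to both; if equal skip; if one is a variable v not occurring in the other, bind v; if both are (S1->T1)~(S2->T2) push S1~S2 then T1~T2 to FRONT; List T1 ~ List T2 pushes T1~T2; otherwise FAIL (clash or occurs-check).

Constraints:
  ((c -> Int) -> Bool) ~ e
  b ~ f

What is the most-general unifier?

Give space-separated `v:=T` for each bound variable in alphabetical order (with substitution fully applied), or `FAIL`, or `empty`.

step 1: unify ((c -> Int) -> Bool) ~ e  [subst: {-} | 1 pending]
  bind e := ((c -> Int) -> Bool)
step 2: unify b ~ f  [subst: {e:=((c -> Int) -> Bool)} | 0 pending]
  bind b := f

Answer: b:=f e:=((c -> Int) -> Bool)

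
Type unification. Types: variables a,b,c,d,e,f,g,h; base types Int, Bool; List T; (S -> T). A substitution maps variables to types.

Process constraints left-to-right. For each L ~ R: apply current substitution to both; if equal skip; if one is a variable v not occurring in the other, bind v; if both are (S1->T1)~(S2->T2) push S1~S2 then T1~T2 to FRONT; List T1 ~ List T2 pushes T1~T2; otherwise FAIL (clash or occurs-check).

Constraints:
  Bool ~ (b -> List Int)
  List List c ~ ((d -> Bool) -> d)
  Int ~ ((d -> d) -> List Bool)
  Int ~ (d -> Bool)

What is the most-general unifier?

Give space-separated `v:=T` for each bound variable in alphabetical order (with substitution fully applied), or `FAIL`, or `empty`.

step 1: unify Bool ~ (b -> List Int)  [subst: {-} | 3 pending]
  clash: Bool vs (b -> List Int)

Answer: FAIL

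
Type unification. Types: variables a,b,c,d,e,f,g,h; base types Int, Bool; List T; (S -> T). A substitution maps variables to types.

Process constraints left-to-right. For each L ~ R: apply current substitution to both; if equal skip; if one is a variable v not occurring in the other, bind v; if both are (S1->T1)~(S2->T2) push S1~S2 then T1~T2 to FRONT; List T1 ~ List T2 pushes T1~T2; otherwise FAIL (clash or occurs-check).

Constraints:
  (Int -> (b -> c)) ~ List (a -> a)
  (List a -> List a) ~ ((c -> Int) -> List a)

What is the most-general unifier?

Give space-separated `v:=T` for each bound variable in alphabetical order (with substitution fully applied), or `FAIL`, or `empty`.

Answer: FAIL

Derivation:
step 1: unify (Int -> (b -> c)) ~ List (a -> a)  [subst: {-} | 1 pending]
  clash: (Int -> (b -> c)) vs List (a -> a)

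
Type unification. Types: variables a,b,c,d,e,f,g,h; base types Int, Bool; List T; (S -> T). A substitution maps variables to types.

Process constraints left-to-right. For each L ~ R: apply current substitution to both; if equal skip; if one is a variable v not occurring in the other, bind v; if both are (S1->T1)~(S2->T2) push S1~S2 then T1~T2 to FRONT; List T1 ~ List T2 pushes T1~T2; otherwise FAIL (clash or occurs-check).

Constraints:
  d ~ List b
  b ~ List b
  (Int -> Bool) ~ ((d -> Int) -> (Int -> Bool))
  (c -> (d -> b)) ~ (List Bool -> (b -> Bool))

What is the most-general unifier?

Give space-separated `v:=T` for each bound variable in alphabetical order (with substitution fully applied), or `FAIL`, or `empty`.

Answer: FAIL

Derivation:
step 1: unify d ~ List b  [subst: {-} | 3 pending]
  bind d := List b
step 2: unify b ~ List b  [subst: {d:=List b} | 2 pending]
  occurs-check fail: b in List b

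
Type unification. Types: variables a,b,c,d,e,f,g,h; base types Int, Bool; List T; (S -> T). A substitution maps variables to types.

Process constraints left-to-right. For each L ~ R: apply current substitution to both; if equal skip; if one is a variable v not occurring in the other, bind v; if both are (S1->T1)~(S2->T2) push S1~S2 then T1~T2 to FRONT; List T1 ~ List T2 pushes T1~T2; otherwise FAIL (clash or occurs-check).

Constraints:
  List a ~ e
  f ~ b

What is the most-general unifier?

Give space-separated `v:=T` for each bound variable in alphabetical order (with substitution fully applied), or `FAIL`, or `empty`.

Answer: e:=List a f:=b

Derivation:
step 1: unify List a ~ e  [subst: {-} | 1 pending]
  bind e := List a
step 2: unify f ~ b  [subst: {e:=List a} | 0 pending]
  bind f := b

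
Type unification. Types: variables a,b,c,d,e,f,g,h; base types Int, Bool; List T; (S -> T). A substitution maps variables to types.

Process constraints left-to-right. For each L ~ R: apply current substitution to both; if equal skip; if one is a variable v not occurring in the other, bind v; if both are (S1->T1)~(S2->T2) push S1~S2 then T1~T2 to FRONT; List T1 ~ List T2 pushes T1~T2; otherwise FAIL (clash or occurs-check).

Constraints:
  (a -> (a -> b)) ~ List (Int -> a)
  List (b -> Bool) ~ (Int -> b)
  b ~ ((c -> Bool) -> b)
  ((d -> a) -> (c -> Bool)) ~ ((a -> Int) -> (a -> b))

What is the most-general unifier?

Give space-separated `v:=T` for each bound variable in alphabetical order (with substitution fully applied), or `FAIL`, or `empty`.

Answer: FAIL

Derivation:
step 1: unify (a -> (a -> b)) ~ List (Int -> a)  [subst: {-} | 3 pending]
  clash: (a -> (a -> b)) vs List (Int -> a)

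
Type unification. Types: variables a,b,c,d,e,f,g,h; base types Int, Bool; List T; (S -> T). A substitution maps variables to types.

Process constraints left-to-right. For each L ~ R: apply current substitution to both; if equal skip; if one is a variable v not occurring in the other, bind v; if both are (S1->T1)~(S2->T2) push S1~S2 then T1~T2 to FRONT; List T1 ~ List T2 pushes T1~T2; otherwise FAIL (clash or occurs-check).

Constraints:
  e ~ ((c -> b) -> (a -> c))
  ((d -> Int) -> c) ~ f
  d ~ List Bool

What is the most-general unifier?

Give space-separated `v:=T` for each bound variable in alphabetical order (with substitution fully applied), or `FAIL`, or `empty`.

Answer: d:=List Bool e:=((c -> b) -> (a -> c)) f:=((List Bool -> Int) -> c)

Derivation:
step 1: unify e ~ ((c -> b) -> (a -> c))  [subst: {-} | 2 pending]
  bind e := ((c -> b) -> (a -> c))
step 2: unify ((d -> Int) -> c) ~ f  [subst: {e:=((c -> b) -> (a -> c))} | 1 pending]
  bind f := ((d -> Int) -> c)
step 3: unify d ~ List Bool  [subst: {e:=((c -> b) -> (a -> c)), f:=((d -> Int) -> c)} | 0 pending]
  bind d := List Bool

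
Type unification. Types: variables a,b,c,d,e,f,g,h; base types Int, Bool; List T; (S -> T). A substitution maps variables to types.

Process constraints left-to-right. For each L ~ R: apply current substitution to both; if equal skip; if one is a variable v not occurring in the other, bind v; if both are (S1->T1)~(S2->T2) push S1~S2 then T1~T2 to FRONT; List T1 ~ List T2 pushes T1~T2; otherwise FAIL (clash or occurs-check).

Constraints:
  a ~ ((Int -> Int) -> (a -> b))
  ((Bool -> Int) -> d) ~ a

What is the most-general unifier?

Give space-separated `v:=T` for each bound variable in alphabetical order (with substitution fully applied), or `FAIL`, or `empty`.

Answer: FAIL

Derivation:
step 1: unify a ~ ((Int -> Int) -> (a -> b))  [subst: {-} | 1 pending]
  occurs-check fail: a in ((Int -> Int) -> (a -> b))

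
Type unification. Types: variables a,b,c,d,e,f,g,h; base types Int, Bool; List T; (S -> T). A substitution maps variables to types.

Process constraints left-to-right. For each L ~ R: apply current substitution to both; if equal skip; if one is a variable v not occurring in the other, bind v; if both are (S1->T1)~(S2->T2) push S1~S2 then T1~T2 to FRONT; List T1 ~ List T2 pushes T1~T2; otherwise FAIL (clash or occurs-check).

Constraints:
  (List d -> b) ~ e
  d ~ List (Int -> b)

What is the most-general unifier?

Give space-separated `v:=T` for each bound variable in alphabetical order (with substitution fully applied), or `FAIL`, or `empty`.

Answer: d:=List (Int -> b) e:=(List List (Int -> b) -> b)

Derivation:
step 1: unify (List d -> b) ~ e  [subst: {-} | 1 pending]
  bind e := (List d -> b)
step 2: unify d ~ List (Int -> b)  [subst: {e:=(List d -> b)} | 0 pending]
  bind d := List (Int -> b)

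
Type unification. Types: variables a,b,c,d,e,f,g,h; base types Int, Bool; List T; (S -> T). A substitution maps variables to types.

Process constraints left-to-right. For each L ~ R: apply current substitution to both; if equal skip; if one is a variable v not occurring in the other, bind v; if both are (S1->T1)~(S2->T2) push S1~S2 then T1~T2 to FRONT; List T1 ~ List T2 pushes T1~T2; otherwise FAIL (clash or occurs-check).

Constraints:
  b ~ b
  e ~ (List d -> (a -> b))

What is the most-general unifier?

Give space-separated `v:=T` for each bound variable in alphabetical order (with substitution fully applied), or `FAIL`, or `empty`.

Answer: e:=(List d -> (a -> b))

Derivation:
step 1: unify b ~ b  [subst: {-} | 1 pending]
  -> identical, skip
step 2: unify e ~ (List d -> (a -> b))  [subst: {-} | 0 pending]
  bind e := (List d -> (a -> b))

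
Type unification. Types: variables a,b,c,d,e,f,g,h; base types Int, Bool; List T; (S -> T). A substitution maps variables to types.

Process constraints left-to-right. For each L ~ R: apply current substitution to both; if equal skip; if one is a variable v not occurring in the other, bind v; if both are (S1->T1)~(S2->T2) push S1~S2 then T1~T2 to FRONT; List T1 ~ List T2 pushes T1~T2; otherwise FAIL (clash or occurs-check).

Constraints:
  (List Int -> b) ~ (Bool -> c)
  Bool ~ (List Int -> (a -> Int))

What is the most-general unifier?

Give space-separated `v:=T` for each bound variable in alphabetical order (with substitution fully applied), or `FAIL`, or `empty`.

step 1: unify (List Int -> b) ~ (Bool -> c)  [subst: {-} | 1 pending]
  -> decompose arrow: push List Int~Bool, b~c
step 2: unify List Int ~ Bool  [subst: {-} | 2 pending]
  clash: List Int vs Bool

Answer: FAIL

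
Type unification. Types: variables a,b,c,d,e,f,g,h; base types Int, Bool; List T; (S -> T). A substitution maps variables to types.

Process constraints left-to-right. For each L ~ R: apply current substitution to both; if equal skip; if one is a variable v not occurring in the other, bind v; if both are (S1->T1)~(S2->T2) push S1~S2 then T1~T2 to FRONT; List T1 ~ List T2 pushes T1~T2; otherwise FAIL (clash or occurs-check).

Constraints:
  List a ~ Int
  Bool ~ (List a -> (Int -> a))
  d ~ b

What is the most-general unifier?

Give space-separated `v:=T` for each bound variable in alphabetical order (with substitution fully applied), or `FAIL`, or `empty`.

Answer: FAIL

Derivation:
step 1: unify List a ~ Int  [subst: {-} | 2 pending]
  clash: List a vs Int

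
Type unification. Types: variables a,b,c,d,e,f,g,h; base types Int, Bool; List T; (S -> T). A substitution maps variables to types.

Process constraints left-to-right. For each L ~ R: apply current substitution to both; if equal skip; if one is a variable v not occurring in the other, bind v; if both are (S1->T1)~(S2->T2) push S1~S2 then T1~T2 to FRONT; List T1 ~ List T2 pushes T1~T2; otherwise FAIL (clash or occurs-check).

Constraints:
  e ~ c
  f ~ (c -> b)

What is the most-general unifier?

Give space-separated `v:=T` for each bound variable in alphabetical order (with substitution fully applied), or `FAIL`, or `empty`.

step 1: unify e ~ c  [subst: {-} | 1 pending]
  bind e := c
step 2: unify f ~ (c -> b)  [subst: {e:=c} | 0 pending]
  bind f := (c -> b)

Answer: e:=c f:=(c -> b)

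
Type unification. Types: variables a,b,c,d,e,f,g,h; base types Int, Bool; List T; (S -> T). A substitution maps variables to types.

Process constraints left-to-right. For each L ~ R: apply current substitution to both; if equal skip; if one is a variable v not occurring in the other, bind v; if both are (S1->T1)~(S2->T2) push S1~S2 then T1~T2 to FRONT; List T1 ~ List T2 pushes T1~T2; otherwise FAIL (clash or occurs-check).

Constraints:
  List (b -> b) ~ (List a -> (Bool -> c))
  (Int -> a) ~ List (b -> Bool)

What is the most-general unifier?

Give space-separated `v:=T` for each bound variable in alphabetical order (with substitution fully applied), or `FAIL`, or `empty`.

Answer: FAIL

Derivation:
step 1: unify List (b -> b) ~ (List a -> (Bool -> c))  [subst: {-} | 1 pending]
  clash: List (b -> b) vs (List a -> (Bool -> c))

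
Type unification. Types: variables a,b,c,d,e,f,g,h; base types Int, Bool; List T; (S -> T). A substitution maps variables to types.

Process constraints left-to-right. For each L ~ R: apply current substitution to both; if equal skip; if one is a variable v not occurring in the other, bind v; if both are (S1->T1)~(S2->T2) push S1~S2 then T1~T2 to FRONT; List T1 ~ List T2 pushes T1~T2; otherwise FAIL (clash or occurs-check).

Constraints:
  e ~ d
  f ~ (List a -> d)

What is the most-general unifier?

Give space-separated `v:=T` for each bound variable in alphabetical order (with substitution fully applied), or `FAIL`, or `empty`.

step 1: unify e ~ d  [subst: {-} | 1 pending]
  bind e := d
step 2: unify f ~ (List a -> d)  [subst: {e:=d} | 0 pending]
  bind f := (List a -> d)

Answer: e:=d f:=(List a -> d)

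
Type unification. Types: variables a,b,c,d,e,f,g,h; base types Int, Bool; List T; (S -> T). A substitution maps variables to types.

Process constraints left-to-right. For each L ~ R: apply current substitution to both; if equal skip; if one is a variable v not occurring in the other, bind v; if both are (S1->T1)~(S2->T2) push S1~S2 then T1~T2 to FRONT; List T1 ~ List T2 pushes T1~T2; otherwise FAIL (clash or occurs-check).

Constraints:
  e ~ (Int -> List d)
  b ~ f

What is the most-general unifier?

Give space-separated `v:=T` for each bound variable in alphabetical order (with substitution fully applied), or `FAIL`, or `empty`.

Answer: b:=f e:=(Int -> List d)

Derivation:
step 1: unify e ~ (Int -> List d)  [subst: {-} | 1 pending]
  bind e := (Int -> List d)
step 2: unify b ~ f  [subst: {e:=(Int -> List d)} | 0 pending]
  bind b := f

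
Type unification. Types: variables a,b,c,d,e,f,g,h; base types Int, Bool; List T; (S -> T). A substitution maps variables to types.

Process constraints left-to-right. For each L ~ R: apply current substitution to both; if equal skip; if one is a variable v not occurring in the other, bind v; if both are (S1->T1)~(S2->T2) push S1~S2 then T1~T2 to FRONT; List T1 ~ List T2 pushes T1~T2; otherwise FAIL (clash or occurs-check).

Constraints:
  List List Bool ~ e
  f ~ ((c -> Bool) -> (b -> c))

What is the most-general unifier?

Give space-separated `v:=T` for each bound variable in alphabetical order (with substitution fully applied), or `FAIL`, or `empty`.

Answer: e:=List List Bool f:=((c -> Bool) -> (b -> c))

Derivation:
step 1: unify List List Bool ~ e  [subst: {-} | 1 pending]
  bind e := List List Bool
step 2: unify f ~ ((c -> Bool) -> (b -> c))  [subst: {e:=List List Bool} | 0 pending]
  bind f := ((c -> Bool) -> (b -> c))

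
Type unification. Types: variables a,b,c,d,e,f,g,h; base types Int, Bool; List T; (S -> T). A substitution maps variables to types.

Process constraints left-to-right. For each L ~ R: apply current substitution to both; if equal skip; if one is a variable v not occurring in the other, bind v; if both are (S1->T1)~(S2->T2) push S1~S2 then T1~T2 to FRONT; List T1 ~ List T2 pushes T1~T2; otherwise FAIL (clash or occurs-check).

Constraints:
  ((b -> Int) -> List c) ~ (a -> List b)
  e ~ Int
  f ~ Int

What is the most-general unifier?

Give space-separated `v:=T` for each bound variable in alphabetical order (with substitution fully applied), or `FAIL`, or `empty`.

Answer: a:=(b -> Int) c:=b e:=Int f:=Int

Derivation:
step 1: unify ((b -> Int) -> List c) ~ (a -> List b)  [subst: {-} | 2 pending]
  -> decompose arrow: push (b -> Int)~a, List c~List b
step 2: unify (b -> Int) ~ a  [subst: {-} | 3 pending]
  bind a := (b -> Int)
step 3: unify List c ~ List b  [subst: {a:=(b -> Int)} | 2 pending]
  -> decompose List: push c~b
step 4: unify c ~ b  [subst: {a:=(b -> Int)} | 2 pending]
  bind c := b
step 5: unify e ~ Int  [subst: {a:=(b -> Int), c:=b} | 1 pending]
  bind e := Int
step 6: unify f ~ Int  [subst: {a:=(b -> Int), c:=b, e:=Int} | 0 pending]
  bind f := Int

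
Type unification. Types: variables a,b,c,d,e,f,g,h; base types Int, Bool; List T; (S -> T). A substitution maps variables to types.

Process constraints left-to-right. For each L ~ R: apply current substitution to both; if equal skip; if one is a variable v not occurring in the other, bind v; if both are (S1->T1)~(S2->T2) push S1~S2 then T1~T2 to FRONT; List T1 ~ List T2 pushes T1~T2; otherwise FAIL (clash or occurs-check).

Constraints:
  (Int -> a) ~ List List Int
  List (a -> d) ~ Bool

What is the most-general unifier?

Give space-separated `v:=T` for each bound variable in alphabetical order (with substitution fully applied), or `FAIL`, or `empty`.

Answer: FAIL

Derivation:
step 1: unify (Int -> a) ~ List List Int  [subst: {-} | 1 pending]
  clash: (Int -> a) vs List List Int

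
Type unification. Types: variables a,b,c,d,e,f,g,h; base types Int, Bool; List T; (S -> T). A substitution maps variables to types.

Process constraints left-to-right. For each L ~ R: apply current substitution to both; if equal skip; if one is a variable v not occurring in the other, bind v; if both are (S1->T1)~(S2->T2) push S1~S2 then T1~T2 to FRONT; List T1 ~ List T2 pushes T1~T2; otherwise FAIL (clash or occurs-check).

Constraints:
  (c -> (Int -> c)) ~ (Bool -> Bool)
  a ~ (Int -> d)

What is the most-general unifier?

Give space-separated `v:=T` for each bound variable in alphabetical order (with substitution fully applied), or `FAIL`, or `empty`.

step 1: unify (c -> (Int -> c)) ~ (Bool -> Bool)  [subst: {-} | 1 pending]
  -> decompose arrow: push c~Bool, (Int -> c)~Bool
step 2: unify c ~ Bool  [subst: {-} | 2 pending]
  bind c := Bool
step 3: unify (Int -> Bool) ~ Bool  [subst: {c:=Bool} | 1 pending]
  clash: (Int -> Bool) vs Bool

Answer: FAIL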